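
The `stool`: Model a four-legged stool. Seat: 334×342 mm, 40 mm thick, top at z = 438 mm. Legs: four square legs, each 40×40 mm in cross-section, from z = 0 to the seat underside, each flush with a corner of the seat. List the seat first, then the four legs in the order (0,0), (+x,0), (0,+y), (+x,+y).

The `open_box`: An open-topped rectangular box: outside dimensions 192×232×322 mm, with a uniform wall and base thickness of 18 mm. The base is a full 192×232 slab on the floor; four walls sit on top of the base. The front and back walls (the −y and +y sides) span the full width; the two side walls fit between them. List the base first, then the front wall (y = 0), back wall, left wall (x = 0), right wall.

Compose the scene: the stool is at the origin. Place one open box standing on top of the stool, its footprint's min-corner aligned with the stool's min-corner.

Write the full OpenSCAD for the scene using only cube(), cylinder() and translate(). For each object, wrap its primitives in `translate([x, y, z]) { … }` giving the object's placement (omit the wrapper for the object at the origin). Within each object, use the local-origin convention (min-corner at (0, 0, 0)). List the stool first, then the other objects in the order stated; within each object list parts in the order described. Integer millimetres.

translate([0, 0, 398]) cube([334, 342, 40]);
cube([40, 40, 398]);
translate([294, 0, 0]) cube([40, 40, 398]);
translate([0, 302, 0]) cube([40, 40, 398]);
translate([294, 302, 0]) cube([40, 40, 398]);
translate([0, 0, 438]) {
  cube([192, 232, 18]);
  translate([0, 0, 18]) cube([192, 18, 304]);
  translate([0, 214, 18]) cube([192, 18, 304]);
  translate([0, 18, 18]) cube([18, 196, 304]);
  translate([174, 18, 18]) cube([18, 196, 304]);
}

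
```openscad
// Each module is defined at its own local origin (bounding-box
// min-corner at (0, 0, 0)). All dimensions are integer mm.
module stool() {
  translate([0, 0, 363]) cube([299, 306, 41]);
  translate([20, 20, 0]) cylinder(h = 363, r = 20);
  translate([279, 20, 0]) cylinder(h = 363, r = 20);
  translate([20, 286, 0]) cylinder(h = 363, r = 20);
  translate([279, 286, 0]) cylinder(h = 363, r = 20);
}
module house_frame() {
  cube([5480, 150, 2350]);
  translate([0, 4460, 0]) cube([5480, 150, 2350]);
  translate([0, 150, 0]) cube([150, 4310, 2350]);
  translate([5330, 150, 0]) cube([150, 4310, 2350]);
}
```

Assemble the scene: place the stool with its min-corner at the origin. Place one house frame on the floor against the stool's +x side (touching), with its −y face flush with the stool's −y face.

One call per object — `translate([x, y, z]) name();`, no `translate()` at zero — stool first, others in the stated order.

stool();
translate([299, 0, 0]) house_frame();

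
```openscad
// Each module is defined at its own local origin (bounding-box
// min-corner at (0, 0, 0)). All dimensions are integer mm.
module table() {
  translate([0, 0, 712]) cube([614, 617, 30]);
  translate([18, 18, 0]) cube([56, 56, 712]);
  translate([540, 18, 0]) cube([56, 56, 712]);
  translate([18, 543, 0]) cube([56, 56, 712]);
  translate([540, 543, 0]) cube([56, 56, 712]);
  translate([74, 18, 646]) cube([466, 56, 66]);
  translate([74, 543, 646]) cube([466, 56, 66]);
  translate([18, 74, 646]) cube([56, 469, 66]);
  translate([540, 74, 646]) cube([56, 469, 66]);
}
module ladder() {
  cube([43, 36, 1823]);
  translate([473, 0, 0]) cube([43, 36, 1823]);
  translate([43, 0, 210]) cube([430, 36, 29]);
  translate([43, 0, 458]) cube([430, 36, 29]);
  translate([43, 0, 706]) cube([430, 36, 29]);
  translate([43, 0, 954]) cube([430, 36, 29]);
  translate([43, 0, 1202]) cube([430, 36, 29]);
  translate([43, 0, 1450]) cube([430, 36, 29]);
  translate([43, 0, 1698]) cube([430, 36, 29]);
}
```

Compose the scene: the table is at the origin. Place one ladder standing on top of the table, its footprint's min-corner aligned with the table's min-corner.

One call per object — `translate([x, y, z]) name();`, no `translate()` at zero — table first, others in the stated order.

table();
translate([0, 0, 742]) ladder();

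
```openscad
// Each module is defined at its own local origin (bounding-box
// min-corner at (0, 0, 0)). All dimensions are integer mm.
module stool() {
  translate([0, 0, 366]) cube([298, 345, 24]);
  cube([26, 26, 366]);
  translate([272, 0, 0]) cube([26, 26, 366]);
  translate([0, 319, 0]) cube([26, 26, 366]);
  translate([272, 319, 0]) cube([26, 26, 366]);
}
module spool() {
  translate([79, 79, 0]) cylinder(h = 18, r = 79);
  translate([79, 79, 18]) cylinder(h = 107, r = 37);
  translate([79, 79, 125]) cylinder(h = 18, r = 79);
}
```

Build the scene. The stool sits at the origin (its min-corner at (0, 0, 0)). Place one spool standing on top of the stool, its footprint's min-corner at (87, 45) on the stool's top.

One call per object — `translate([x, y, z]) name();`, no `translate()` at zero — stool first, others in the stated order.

stool();
translate([87, 45, 390]) spool();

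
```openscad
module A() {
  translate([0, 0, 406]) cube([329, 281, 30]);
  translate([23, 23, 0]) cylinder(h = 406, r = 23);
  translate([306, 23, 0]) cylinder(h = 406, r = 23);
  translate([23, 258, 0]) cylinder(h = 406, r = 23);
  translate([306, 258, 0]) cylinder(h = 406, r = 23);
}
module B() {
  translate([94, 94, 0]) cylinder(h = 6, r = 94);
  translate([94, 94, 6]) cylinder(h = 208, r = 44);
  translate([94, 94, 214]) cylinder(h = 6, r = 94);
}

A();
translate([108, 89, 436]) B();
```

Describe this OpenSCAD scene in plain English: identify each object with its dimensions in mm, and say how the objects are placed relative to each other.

A is a four-legged stool. The seat is a 329×281×30 mm slab whose top surface is at z = 436 mm; four round legs, each 46 mm in diameter, run from the floor (z = 0) to the underside of the seat, each leg's axis is inset half a diameter from the nearest pair of seat edges (so the leg's bounding box is flush with the corner).

B is a spool: two coaxial disc flanges of radius 94 mm and thickness 6 mm, joined by a core cylinder of radius 44 mm and height 208 mm. The lower flange rests on z = 0 and the three cylinders share a vertical axis.

The spool is on top of the stool.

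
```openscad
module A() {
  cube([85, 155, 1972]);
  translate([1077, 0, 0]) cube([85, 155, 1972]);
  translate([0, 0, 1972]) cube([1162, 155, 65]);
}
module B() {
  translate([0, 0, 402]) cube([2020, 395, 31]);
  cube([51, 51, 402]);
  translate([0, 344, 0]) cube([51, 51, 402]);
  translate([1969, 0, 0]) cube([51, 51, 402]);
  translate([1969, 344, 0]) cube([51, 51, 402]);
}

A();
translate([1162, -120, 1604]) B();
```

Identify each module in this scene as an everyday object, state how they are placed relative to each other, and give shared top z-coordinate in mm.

Both tops at z = 2037 mm.

A is a door frame. B is a bench. The bench is beside the door frame with their tops flush at z = 2037. The shared top z-coordinate is 2037 mm.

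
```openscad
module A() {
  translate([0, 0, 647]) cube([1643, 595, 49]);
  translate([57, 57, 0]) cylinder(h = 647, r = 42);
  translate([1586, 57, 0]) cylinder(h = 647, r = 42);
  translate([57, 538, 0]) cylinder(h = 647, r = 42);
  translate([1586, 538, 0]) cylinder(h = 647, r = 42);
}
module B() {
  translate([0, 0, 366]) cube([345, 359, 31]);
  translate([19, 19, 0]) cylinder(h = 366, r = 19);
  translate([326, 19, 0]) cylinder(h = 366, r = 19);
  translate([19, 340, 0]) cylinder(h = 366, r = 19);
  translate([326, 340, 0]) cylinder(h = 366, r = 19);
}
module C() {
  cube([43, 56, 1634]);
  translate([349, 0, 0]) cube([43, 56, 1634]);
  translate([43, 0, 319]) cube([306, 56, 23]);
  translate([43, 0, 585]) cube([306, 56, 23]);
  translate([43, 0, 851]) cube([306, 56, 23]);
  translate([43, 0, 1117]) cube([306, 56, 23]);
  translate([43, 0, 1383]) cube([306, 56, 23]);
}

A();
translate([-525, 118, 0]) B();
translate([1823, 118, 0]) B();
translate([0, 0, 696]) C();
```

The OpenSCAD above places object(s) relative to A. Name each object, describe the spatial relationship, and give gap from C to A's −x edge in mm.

A is a table. B is a stool. C is a ladder. Two stools sit around the table at the −x, +x sides. The ladder is on top of the table. The gap from the ladder to the table's −x edge is 0 mm.

The ladder's min-x is at 0; the table's min-x is 0; gap = 0 mm.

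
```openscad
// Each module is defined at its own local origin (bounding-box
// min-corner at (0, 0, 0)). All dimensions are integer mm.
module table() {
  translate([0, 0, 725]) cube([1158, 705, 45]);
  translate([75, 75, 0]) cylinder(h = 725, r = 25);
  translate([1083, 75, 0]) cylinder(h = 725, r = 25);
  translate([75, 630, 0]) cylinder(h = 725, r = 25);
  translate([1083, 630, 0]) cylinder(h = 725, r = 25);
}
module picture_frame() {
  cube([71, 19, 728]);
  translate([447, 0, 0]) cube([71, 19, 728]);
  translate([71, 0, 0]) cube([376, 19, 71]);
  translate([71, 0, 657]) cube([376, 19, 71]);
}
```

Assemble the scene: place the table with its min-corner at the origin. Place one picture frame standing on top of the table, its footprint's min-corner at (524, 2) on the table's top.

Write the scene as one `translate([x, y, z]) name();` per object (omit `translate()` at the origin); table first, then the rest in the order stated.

table();
translate([524, 2, 770]) picture_frame();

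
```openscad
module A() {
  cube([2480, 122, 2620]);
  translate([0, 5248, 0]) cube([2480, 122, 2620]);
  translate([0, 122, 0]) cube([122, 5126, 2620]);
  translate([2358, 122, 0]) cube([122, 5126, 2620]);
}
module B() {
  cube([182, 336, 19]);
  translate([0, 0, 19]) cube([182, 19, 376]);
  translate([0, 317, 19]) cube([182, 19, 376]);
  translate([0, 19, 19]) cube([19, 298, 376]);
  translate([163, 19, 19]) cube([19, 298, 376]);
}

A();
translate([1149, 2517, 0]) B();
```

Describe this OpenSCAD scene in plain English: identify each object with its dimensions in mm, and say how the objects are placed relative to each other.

A is a box-shaped house frame (walls only): outside footprint 2480×5370 mm, wall height 2620 mm, wall thickness 122 mm. The two y-facing walls run the full x-width; the two x-facing walls fit between the inner faces of the y-facing walls.

B is an open-topped rectangular box: outside dimensions 182×336×395 mm, with a uniform wall and base thickness of 19 mm. The base is a full 182×336 slab on the floor; four walls sit on top of the base. The front and back walls (the −y and +y sides) span the full width; the two side walls fit between them.

The open box sits inside the house frame, centred.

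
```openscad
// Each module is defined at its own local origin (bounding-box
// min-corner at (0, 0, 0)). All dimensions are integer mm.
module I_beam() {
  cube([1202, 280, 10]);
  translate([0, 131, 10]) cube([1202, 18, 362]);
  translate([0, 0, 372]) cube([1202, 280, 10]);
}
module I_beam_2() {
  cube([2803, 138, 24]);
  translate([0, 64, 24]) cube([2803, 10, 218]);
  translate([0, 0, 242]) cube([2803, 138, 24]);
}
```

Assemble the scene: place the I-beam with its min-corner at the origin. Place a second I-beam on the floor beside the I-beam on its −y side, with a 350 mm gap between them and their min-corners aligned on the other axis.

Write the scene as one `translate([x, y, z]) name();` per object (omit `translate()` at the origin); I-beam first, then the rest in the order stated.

I_beam();
translate([0, -488, 0]) I_beam_2();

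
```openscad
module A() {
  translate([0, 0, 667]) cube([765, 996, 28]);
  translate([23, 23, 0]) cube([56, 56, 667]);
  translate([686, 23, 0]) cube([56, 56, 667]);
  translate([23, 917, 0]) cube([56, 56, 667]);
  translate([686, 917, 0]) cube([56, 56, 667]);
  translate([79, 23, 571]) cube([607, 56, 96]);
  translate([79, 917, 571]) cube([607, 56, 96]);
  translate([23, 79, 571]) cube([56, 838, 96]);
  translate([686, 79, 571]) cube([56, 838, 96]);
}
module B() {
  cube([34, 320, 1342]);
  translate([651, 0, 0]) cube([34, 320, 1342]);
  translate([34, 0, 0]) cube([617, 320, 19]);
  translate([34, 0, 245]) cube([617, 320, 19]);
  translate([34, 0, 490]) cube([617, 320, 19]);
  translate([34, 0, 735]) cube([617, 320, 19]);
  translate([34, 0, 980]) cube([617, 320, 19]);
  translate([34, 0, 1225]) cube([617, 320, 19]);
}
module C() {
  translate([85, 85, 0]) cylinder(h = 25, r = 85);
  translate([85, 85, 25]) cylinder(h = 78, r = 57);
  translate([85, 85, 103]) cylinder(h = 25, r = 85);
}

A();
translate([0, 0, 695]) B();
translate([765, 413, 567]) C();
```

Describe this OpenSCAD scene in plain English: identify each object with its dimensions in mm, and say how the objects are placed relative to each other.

A is a rectangular dining table. The top is 765×996×28 mm with its upper surface at z = 695 mm. It stands on four 56×56 mm square legs, each inset 23 mm from the nearest pair of top edges, running from the floor to the underside of the top. Four apron rails, 56 mm thick and 96 mm tall, run between adjacent legs with their top edges flush with the underside of the top and their outer faces flush with the legs' outer faces.

B is an open bookshelf. Two side panels, each 34 mm thick, 320 mm deep and 1342 mm tall, stand 685 mm apart (outside-to-outside). Between them sit 6 shelves, each 19 mm thick and 320 mm deep, spanning the full gap between the sides. The bottom shelf rests on the floor (its underside at z = 0) and the clear gap between one shelf's top and the next shelf's underside is 226 mm.

C is a spool: two coaxial disc flanges of radius 85 mm and thickness 25 mm, joined by a core cylinder of radius 57 mm and height 78 mm. The lower flange rests on z = 0 and the three cylinders share a vertical axis.

The bookshelf is on top of the table. The spool is beside the table with their tops flush at z = 695.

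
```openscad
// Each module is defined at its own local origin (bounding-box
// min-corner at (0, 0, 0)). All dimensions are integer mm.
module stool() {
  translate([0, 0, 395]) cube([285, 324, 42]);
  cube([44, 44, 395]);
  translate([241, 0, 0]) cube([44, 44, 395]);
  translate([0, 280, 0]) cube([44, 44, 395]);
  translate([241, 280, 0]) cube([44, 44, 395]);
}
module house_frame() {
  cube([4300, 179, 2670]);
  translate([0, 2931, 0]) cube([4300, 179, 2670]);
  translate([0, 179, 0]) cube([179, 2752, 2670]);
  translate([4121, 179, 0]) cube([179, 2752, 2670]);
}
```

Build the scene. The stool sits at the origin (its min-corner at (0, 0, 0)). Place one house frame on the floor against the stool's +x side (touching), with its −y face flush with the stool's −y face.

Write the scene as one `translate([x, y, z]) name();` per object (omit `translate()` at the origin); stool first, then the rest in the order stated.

stool();
translate([285, 0, 0]) house_frame();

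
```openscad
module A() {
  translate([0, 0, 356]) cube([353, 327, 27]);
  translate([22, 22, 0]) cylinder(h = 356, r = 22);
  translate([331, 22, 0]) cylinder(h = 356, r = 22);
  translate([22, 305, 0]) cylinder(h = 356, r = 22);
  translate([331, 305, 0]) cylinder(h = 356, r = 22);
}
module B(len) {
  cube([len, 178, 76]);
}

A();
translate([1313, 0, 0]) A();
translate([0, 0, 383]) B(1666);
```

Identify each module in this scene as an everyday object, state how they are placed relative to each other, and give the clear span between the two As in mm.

A is a stool. B is a beam. A beam spans the tops of two stools. The clear span between the two stools is 960 mm.

Second stool starts at x = 1313; first ends at x = 353; clear span = 1313 − 353 = 960 mm.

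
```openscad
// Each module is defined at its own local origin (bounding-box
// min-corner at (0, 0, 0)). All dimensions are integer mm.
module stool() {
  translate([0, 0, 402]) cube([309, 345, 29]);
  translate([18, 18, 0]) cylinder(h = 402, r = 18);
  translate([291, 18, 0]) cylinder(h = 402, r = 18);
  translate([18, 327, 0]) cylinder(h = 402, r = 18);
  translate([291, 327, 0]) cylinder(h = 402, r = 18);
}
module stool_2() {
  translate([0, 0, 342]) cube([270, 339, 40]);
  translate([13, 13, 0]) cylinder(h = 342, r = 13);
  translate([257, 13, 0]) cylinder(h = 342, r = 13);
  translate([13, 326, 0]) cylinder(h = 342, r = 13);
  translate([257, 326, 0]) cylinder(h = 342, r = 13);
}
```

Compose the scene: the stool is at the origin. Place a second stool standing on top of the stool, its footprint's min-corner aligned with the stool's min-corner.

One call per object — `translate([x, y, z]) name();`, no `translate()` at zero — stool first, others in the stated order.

stool();
translate([0, 0, 431]) stool_2();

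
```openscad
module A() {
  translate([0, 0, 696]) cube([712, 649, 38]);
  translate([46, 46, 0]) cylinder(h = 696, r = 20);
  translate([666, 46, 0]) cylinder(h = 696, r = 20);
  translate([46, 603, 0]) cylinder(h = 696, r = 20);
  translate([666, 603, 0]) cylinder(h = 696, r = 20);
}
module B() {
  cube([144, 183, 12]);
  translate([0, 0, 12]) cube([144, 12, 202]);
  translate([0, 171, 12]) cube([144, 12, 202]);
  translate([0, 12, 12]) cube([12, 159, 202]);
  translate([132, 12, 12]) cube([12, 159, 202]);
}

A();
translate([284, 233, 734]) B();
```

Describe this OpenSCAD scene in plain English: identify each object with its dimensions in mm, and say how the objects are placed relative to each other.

A is a rectangular dining table. The top is 712×649×38 mm with its upper surface at z = 734 mm. It stands on four round legs of 40 mm diameter, each leg's bounding box inset 26 mm from the nearest pair of top edges, running from the floor to the underside of the top.

B is an open-topped rectangular box: outside dimensions 144×183×214 mm, with a uniform wall and base thickness of 12 mm. The base is a full 144×183 slab on the floor; four walls sit on top of the base. The front and back walls (the −y and +y sides) span the full width; the two side walls fit between them.

The open box is on top of the table, centred.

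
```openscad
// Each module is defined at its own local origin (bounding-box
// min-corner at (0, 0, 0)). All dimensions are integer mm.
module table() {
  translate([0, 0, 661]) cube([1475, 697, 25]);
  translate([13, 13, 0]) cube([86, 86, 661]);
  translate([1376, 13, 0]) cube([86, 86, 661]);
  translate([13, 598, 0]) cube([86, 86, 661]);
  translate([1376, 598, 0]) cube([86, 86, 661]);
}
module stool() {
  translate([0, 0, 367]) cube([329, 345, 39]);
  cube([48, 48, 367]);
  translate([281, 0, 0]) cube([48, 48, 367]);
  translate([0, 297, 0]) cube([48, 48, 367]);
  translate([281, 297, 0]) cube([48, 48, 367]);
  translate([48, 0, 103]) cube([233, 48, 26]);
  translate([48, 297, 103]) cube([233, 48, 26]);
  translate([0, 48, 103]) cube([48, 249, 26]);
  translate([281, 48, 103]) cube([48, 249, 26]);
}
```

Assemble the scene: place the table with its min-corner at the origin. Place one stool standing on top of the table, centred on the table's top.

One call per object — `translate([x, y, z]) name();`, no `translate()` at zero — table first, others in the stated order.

table();
translate([573, 176, 686]) stool();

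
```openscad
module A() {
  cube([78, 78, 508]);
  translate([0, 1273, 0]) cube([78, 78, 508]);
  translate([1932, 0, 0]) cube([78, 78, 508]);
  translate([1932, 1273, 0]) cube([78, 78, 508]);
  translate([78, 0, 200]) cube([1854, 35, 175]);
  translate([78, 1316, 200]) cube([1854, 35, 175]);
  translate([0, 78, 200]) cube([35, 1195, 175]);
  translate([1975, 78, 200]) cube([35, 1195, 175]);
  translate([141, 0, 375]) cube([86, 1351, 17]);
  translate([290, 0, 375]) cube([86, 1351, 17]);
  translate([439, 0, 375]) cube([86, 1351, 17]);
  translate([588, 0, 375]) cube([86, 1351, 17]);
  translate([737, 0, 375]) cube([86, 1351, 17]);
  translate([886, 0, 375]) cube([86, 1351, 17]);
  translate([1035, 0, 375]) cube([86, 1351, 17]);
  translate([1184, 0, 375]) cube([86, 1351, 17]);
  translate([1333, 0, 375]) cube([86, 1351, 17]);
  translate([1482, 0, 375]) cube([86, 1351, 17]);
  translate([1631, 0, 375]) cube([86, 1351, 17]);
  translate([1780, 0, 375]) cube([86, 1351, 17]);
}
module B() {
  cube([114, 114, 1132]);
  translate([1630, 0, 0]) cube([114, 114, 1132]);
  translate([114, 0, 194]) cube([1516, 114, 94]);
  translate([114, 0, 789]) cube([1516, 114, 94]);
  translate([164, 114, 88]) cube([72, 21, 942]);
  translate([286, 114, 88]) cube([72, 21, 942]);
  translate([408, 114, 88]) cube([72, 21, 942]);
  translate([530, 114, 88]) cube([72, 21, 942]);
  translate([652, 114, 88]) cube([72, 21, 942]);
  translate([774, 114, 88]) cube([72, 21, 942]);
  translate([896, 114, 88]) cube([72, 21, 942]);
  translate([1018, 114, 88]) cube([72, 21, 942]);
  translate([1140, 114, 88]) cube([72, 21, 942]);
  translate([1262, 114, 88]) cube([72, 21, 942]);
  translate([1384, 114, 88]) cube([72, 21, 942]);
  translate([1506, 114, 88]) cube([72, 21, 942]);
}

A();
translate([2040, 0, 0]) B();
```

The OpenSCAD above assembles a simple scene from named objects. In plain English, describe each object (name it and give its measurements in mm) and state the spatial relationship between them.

A is a bed frame 2010 mm long (x) by 1351 mm wide (y). Four 78×78 mm corner posts, 508 mm tall, at the corners of the footprint. Four rails of 35 mm thickness and 175 mm height run between adjacent posts with their undersides at z = 200 mm, their outer faces flush with the outside of the frame (the two x-running rails run between the posts' inner faces; the two y-running rails run between the posts' inner faces). 12 slats, each 86 mm wide (x) and 17 mm thick, lie across the top of the two x-running rails, running the full 1351 mm width of the frame in y; the slats are evenly spaced along x between the inner faces of the end posts with equal gaps (rounded down to the nearest mm) at the −x end and between each pair — any rounding remainder accumulates at the +x end.

B is a fence section. Two 114×114 mm posts, 1132 mm tall, stand on the floor with a clear span of 1516 mm between their inner faces. Two horizontal rails of 114×94 mm section span the gap between the posts with their undersides at z = 194 mm and z = 789 mm, flush with the posts' −y face. 12 pickets, each 72 mm wide, 21 mm thick and 942 mm tall, are fixed to the +y face of the rails with their bottoms at z = 88 mm, evenly spaced across the span with equal gaps (rounded down to the nearest mm) at the −x end and between each pair — any rounding remainder accumulates at the +x end.

The fence section is on the floor beside the bed frame on its +x side.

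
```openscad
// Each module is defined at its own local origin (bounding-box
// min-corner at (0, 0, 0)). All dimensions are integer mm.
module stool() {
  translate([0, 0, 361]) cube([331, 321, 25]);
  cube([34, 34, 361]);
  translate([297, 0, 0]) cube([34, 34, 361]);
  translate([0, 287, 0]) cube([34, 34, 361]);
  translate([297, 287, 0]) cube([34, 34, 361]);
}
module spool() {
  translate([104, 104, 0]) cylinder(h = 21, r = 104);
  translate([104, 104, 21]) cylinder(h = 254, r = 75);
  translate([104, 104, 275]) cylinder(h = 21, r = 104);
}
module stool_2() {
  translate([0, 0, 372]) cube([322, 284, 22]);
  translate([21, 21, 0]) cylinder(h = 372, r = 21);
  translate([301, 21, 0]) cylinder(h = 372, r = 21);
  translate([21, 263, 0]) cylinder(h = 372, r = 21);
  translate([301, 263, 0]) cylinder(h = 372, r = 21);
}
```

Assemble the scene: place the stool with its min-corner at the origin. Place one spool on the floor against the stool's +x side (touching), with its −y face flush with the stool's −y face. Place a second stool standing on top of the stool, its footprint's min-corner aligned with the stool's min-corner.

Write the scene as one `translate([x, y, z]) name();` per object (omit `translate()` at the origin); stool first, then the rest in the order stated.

stool();
translate([331, 0, 0]) spool();
translate([0, 0, 386]) stool_2();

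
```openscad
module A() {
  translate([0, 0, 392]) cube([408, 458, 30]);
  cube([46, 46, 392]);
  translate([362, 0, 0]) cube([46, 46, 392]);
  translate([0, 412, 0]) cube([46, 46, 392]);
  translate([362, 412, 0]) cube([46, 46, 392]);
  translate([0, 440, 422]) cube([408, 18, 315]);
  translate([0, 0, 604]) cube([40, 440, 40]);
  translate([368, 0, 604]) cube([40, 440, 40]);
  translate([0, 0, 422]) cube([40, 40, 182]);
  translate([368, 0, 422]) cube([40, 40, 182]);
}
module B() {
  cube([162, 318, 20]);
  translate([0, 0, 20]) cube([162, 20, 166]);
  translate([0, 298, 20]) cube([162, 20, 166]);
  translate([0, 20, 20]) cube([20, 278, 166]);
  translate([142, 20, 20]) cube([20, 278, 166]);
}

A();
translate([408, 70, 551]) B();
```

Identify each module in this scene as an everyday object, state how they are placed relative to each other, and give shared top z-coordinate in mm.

A is a chair. B is an open box. The open box is beside the chair with their tops flush at z = 737. The shared top z-coordinate is 737 mm.

Both tops at z = 737 mm.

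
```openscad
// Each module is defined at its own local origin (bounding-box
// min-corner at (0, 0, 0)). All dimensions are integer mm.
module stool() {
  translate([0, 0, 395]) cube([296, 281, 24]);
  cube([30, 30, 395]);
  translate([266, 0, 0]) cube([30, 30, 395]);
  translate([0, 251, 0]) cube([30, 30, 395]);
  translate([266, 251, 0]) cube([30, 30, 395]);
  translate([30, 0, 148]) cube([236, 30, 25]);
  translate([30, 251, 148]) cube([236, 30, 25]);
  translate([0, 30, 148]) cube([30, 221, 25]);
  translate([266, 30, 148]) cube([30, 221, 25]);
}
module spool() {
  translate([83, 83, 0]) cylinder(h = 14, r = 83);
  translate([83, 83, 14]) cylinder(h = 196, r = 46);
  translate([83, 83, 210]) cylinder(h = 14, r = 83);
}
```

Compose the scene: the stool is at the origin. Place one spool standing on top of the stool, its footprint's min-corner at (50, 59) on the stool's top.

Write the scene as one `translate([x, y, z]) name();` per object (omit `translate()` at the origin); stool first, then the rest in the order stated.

stool();
translate([50, 59, 419]) spool();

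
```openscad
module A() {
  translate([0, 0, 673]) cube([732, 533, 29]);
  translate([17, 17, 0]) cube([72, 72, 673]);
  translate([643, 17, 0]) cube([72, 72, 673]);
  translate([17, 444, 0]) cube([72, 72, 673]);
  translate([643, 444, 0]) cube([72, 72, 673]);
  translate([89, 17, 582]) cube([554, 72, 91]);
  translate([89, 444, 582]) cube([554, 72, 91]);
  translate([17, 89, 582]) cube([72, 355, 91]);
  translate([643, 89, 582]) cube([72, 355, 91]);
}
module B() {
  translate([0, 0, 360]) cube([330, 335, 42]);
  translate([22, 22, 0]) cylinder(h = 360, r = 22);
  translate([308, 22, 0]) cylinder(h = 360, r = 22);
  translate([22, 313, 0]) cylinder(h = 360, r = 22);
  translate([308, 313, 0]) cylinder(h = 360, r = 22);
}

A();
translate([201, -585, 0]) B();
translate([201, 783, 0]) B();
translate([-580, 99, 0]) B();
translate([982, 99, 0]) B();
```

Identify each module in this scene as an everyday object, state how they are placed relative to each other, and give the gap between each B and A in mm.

Each stool's nearest face is 250 mm from the table's bounding box.

A is a table. B is a stool. Four stools sit around the table at the −y, +y, −x, +x sides. The gap between each stool and the table is 250 mm.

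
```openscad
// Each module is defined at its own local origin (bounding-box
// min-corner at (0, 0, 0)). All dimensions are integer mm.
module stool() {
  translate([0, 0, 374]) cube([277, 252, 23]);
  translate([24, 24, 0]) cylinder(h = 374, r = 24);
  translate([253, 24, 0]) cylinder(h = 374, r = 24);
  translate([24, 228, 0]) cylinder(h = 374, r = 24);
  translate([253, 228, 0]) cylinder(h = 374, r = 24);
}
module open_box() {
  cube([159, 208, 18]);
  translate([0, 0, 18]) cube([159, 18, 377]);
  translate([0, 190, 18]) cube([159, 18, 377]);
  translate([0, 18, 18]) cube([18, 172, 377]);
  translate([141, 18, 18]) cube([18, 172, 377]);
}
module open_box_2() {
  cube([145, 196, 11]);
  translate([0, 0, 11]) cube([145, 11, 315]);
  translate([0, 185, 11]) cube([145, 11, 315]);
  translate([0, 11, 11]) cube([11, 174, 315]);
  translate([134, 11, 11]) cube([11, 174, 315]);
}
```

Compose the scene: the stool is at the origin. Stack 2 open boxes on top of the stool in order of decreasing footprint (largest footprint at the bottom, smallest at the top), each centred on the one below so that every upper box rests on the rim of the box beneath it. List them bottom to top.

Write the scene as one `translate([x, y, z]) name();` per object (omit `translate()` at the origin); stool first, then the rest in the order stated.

stool();
translate([59, 22, 397]) open_box();
translate([66, 28, 792]) open_box_2();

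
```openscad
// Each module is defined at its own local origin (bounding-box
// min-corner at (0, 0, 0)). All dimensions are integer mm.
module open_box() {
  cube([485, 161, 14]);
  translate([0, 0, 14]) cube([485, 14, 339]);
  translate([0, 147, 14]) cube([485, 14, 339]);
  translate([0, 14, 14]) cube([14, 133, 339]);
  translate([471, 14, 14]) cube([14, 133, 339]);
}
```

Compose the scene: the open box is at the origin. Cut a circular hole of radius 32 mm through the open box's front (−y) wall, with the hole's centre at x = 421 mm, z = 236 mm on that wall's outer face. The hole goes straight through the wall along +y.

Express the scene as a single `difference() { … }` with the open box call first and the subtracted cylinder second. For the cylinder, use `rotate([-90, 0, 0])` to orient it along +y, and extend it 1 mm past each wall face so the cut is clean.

difference() {
  open_box();
  translate([421, -1, 236]) rotate([-90, 0, 0]) cylinder(h = 16, r = 32);
}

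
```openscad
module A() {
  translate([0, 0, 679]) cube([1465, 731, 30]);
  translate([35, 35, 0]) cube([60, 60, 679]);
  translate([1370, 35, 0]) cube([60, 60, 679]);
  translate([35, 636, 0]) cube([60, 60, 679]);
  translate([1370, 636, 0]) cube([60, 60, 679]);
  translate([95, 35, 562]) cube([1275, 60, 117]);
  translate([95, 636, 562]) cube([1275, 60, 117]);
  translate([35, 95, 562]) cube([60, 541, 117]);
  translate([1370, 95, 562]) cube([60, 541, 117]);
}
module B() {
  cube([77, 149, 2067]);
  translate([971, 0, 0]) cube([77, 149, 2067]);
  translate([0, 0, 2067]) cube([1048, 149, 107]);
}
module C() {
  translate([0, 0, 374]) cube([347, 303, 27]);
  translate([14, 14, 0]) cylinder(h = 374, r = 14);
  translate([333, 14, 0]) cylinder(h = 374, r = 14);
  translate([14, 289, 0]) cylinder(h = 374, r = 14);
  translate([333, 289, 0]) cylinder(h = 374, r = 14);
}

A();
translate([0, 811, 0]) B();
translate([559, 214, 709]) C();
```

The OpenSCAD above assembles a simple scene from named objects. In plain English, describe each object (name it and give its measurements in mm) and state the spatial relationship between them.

A is a table with a 1465×731 mm rectangular top, 30 mm thick, top surface at z = 709 mm, supported by four 60×60 mm square legs, each inset 35 mm from the nearest pair of top edges, running from the floor. Four apron rails, 60 mm thick and 117 mm tall, run between adjacent legs with their top edges flush with the underside of the top and their outer faces flush with the legs' outer faces.

B is a door frame. The clear opening is 894 mm wide and 2067 mm high. Two 77 mm wide jambs, 149 mm deep, stand either side of the opening from the floor to the top of the opening. A 107 mm thick head sits across the top of both jambs, spanning the full outside width of the frame.

C is a four-legged stool. The seat is 347×303 mm, 27 mm thick, top at z = 401 mm. It stands on four round legs, each 28 mm in diameter, from z = 0 to the seat underside, each leg's axis is inset half a diameter from the nearest pair of seat edges (so the leg's bounding box is flush with the corner).

The door frame is on the floor beside the table on its +y side. The stool is on top of the table, centred.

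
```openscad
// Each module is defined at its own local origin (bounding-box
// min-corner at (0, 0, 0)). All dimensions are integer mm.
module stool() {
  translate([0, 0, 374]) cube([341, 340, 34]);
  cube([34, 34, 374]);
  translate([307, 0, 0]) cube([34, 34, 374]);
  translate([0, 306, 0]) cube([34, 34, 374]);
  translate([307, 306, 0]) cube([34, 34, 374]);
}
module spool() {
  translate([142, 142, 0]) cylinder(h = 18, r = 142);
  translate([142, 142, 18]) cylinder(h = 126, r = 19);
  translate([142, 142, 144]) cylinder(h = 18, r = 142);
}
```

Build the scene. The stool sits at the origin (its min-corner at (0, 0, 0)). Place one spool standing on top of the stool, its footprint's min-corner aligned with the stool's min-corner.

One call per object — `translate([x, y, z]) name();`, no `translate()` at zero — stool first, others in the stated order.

stool();
translate([0, 0, 408]) spool();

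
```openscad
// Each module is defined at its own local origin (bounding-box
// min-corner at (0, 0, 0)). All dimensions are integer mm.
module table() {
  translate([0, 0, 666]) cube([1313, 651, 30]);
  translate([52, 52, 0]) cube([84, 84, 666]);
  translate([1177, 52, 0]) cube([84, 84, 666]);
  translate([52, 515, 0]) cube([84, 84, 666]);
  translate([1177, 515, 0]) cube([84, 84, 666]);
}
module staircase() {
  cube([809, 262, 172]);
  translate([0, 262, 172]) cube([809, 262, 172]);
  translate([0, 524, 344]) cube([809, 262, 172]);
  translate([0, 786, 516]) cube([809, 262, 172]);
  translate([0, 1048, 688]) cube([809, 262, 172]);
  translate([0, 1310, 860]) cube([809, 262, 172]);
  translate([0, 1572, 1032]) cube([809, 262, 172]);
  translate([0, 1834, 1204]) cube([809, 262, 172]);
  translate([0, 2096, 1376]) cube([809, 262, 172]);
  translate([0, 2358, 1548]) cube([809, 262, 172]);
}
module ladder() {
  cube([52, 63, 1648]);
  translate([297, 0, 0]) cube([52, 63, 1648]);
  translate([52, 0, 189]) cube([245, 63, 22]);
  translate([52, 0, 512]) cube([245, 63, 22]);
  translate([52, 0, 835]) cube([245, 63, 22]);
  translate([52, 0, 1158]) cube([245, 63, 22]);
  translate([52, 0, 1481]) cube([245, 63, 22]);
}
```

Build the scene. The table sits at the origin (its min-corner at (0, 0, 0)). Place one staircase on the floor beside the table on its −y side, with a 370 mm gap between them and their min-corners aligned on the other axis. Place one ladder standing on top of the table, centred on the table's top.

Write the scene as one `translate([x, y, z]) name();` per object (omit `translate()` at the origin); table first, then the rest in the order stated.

table();
translate([0, -2990, 0]) staircase();
translate([482, 294, 696]) ladder();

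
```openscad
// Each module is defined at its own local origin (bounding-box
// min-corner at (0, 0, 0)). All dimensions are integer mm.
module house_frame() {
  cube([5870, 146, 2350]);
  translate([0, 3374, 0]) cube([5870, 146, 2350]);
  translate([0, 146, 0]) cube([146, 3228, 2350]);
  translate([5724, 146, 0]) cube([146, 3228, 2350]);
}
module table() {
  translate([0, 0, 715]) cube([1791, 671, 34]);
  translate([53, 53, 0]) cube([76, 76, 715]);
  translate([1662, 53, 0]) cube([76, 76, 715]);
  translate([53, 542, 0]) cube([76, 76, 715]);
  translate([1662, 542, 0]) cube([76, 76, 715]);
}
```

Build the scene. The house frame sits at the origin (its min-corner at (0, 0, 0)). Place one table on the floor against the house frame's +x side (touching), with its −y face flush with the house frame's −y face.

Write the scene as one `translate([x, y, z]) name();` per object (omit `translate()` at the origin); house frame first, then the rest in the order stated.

house_frame();
translate([5870, 0, 0]) table();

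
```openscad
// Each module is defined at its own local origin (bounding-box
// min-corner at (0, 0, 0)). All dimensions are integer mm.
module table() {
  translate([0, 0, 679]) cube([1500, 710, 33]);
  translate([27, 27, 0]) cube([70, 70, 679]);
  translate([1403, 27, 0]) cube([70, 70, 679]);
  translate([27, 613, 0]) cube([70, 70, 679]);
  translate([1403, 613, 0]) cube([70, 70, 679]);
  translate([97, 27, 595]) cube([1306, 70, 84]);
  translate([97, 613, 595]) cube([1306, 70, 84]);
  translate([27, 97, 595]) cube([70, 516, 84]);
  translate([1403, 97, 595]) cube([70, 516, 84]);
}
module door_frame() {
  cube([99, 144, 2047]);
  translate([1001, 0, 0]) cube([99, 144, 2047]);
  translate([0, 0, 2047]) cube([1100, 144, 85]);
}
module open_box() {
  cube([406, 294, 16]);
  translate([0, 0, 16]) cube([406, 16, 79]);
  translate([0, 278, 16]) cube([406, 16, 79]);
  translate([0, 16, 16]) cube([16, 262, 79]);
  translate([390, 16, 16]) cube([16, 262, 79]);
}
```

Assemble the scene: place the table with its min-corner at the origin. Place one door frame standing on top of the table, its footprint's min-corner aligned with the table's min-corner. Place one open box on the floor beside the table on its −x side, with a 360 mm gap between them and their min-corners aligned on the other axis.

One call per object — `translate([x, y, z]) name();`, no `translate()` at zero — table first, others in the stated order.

table();
translate([0, 0, 712]) door_frame();
translate([-766, 0, 0]) open_box();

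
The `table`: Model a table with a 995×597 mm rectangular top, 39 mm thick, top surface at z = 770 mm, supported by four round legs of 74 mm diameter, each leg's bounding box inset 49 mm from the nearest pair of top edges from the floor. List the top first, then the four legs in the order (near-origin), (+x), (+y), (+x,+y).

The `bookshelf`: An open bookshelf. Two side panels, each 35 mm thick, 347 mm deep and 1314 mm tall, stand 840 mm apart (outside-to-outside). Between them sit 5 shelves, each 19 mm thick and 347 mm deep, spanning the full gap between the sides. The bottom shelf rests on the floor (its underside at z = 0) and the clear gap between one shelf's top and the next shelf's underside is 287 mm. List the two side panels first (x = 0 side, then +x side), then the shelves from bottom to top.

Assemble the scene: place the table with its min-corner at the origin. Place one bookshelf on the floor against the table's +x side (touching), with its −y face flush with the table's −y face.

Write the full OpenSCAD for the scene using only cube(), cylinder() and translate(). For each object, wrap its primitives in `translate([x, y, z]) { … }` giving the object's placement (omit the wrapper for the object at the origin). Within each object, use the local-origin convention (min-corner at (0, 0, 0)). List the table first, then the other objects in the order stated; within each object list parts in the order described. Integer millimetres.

translate([0, 0, 731]) cube([995, 597, 39]);
translate([86, 86, 0]) cylinder(h = 731, r = 37);
translate([909, 86, 0]) cylinder(h = 731, r = 37);
translate([86, 511, 0]) cylinder(h = 731, r = 37);
translate([909, 511, 0]) cylinder(h = 731, r = 37);
translate([995, 0, 0]) {
  cube([35, 347, 1314]);
  translate([805, 0, 0]) cube([35, 347, 1314]);
  translate([35, 0, 0]) cube([770, 347, 19]);
  translate([35, 0, 306]) cube([770, 347, 19]);
  translate([35, 0, 612]) cube([770, 347, 19]);
  translate([35, 0, 918]) cube([770, 347, 19]);
  translate([35, 0, 1224]) cube([770, 347, 19]);
}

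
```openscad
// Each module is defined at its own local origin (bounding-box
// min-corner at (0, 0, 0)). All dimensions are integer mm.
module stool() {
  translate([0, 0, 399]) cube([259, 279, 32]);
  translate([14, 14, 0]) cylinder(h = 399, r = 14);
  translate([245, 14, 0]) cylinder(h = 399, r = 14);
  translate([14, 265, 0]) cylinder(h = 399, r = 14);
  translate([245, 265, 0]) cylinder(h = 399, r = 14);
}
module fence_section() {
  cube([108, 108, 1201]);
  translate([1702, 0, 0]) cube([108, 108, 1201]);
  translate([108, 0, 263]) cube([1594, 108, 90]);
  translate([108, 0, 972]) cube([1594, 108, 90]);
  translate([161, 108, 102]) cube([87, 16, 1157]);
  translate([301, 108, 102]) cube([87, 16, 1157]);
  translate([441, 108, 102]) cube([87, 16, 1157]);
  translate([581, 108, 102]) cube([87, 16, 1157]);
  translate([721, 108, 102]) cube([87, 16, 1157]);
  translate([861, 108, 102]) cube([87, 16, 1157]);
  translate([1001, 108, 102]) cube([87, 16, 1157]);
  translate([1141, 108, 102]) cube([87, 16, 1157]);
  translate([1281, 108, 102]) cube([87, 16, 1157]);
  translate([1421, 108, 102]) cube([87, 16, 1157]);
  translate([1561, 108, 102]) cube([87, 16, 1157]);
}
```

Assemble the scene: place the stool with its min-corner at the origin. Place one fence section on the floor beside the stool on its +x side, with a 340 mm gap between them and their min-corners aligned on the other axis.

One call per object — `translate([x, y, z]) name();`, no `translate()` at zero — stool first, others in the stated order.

stool();
translate([599, 0, 0]) fence_section();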